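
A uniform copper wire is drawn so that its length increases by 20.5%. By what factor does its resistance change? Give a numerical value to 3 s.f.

k = 1 + 20.5/100 = 1.205; volume constant ⇒ A' = A/k, so R' = k²R.
Factor = 1.45

1.45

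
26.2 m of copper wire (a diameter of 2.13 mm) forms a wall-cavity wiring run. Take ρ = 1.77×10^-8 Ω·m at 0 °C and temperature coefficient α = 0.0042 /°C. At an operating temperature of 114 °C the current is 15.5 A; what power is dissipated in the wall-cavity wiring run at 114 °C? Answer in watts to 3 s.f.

46.2 W

A = π(d/2)² = π(1.0650e-03 m)² = 3.563e-06 m²
R₍0₎ = ρL/A = (1.77×10^-8)(26.2)/(3.563e-06) = 0.1301 Ω
R₍114₎ = R₍0₎(1 + αΔT) = 0.1301 × (1 + 0.0042×114) = 0.1925 Ω
P = I²R = (15.5)² × 0.1925 = 46.2 W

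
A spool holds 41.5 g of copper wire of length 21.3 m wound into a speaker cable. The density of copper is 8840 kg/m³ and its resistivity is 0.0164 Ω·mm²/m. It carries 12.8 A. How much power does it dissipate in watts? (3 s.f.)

ρ = 0.0164 Ω·mm²/m = 1.64×10^-8 Ω·m
A = m/(density·L) = 0.0415/(8840×21.3) = 2.2040e-07 m²
R = ρL/A = (1.64×10^-8)(21.3)/(2.2040e-07) = 1.585 Ω
P = I²R = (12.8)² × 1.585 = 260 W

260 W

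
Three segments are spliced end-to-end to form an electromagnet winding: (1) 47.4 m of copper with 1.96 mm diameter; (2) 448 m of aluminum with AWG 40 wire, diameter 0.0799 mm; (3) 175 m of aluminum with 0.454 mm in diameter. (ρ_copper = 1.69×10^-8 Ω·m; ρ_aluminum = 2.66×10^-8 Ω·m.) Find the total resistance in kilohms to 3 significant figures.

Seg 1: A = π(d/2)² = π(9.8000e-04 m)² = 3.017e-06 m²
R_1 = (1.69×10^-8)(47.4)/(3.017e-06) = 0.2655 Ω
Seg 2: A = π(0.0799/2 mm)² = π(3.9950e-05 m)² = 5.014e-09 m²
R_2 = (2.66×10^-8)(448)/(5.014e-09) = 2377 Ω
Seg 3: A = π(d/2)² = π(2.2700e-04 m)² = 1.619e-07 m²
R_3 = (2.66×10^-8)(175)/(1.619e-07) = 28.76 Ω
R_total = R_1 + R_2 + R_3 = 2.41 kΩ

2.41 kΩ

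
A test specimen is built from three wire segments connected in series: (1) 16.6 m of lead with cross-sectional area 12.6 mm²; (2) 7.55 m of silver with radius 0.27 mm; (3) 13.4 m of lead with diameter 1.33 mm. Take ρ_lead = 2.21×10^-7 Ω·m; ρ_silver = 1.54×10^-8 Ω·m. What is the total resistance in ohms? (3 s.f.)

2.93 Ω

Seg 1: A = 12.6 mm² = 1.260e-05 m²
R_1 = (2.21×10^-7)(16.6)/(1.260e-05) = 0.2912 Ω
Seg 2: A = πr² = π(2.7000e-04 m)² = 2.290e-07 m²
R_2 = (1.54×10^-8)(7.55)/(2.290e-07) = 0.5077 Ω
Seg 3: A = π(d/2)² = π(6.6500e-04 m)² = 1.389e-06 m²
R_3 = (2.21×10^-7)(13.4)/(1.389e-06) = 2.132 Ω
R_total = R_1 + R_2 + R_3 = 2.93 Ω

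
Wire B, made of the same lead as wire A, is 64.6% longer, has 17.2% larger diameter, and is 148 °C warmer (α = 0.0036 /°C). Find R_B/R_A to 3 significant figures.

1.84

R ∝ ρL/d² with ρ ∝ (1+αΔT), so R_B/R_A = (1 + 64.6/100) × (1 + 17.2/100)⁻² × (1 + 0.0036×148)
= 1.646 × 0.728 × 1.533 = 1.84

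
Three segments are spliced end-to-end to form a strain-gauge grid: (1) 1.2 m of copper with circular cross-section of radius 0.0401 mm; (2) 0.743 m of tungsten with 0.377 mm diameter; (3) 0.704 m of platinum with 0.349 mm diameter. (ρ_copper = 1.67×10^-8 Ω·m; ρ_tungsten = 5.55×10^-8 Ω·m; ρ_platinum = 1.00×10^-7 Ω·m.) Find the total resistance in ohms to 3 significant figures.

5.07 Ω

Seg 1: A = πr² = π(4.0100e-05 m)² = 5.052e-09 m²
R_1 = (1.67×10^-8)(1.2)/(5.052e-09) = 3.967 Ω
Seg 2: A = π(d/2)² = π(1.8850e-04 m)² = 1.116e-07 m²
R_2 = (5.55×10^-8)(0.743)/(1.116e-07) = 0.3694 Ω
Seg 3: A = π(d/2)² = π(1.7450e-04 m)² = 9.566e-08 m²
R_3 = (1.00×10^-7)(0.704)/(9.566e-08) = 0.7359 Ω
R_total = R_1 + R_2 + R_3 = 5.07 Ω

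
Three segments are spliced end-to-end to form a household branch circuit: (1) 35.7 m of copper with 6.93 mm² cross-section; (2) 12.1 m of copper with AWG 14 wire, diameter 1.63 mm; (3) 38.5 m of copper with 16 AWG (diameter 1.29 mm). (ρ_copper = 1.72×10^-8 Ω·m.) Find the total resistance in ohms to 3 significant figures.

0.695 Ω

Seg 1: A = 6.93 mm² = 6.930e-06 m²
R_1 = (1.72×10^-8)(35.7)/(6.930e-06) = 0.08861 Ω
Seg 2: A = π(1.63/2 mm)² = π(8.1500e-04 m)² = 2.087e-06 m²
R_2 = (1.72×10^-8)(12.1)/(2.087e-06) = 0.09974 Ω
Seg 3: A = π(1.29/2 mm)² = π(6.4500e-04 m)² = 1.307e-06 m²
R_3 = (1.72×10^-8)(38.5)/(1.307e-06) = 0.5067 Ω
R_total = R_1 + R_2 + R_3 = 0.695 Ω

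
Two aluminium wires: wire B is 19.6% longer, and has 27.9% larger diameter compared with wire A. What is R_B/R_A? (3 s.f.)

0.731

R ∝ L/d², so R_B/R_A = (1 + 19.6/100) × (1 + 27.9/100)⁻²
= 1.196 × 0.6113 = 0.731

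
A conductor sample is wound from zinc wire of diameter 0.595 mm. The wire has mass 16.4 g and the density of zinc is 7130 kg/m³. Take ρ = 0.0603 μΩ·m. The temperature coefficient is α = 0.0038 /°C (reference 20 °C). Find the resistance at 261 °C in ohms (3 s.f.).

ρ = 0.0603 μΩ·m = 6.03×10^-8 Ω·m
A = π(d/2)² = π(2.9750e-04 m)² = 2.7805e-07 m²
L = m/(density·A) = 0.0164/(7130×2.7805e-07) = 8.272 m
R = ρL/A = (6.03×10^-8)(8.272)/(2.7805e-07) = 1.794 Ω
R(261 °C) = 1.794 × (1 + 0.0038×241) = 3.44 Ω

3.44 Ω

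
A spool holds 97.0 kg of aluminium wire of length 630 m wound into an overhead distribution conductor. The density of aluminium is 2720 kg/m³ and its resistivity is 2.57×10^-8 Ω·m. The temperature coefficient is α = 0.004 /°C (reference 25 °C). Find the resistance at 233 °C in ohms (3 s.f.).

A = m/(density·L) = 97/(2720×630) = 5.6606e-05 m²
R = ρL/A = (2.57×10^-8)(630)/(5.6606e-05) = 0.286 Ω
R(233 °C) = 0.286 × (1 + 0.004×208) = 0.524 Ω

0.524 Ω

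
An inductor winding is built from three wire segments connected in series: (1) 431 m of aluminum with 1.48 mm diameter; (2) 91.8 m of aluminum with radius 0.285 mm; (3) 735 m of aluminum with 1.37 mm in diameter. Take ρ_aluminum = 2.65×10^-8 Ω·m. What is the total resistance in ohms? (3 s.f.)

29.4 Ω

Seg 1: A = π(d/2)² = π(7.4000e-04 m)² = 1.720e-06 m²
R_1 = (2.65×10^-8)(431)/(1.720e-06) = 6.639 Ω
Seg 2: A = πr² = π(2.8500e-04 m)² = 2.552e-07 m²
R_2 = (2.65×10^-8)(91.8)/(2.552e-07) = 9.533 Ω
Seg 3: A = π(d/2)² = π(6.8500e-04 m)² = 1.474e-06 m²
R_3 = (2.65×10^-8)(735)/(1.474e-06) = 13.21 Ω
R_total = R_1 + R_2 + R_3 = 29.4 Ω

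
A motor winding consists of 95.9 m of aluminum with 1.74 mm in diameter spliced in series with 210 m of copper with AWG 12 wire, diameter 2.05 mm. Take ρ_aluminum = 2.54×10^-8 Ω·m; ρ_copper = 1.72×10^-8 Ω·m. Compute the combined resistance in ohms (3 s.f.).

Segment 1: A = π(d/2)² = π(8.7000e-04 m)² = 2.378e-06 m²
R₁ = ρL/A = (2.54×10^-8)(95.9)/(2.378e-06) = 1.024 Ω
Segment 2: A = π(2.05/2 mm)² = π(1.0250e-03 m)² = 3.301e-06 m²
R₂ = (1.72×10^-8)(210)/(3.301e-06) = 1.094 Ω
R = R₁ + R₂ = 2.12 Ω

2.12 Ω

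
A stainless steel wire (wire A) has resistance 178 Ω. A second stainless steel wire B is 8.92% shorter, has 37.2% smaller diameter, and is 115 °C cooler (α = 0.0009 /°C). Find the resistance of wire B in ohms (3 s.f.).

R ∝ ρL/d² with ρ ∝ (1+αΔT), so R_B/R_A = (1 − 8.92/100) × (1 − 37.2/100)⁻² × (1 − 0.0009×115)
= 0.9108 × 2.536 × 0.8965 = 2.07
R_B = 2.07 × 178 = 369 Ω

369 Ω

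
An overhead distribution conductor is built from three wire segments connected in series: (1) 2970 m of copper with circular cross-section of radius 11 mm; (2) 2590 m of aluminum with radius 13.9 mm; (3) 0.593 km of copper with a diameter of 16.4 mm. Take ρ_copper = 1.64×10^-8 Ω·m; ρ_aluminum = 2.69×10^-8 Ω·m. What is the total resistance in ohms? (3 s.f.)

Seg 1: A = πr² = π(1.1000e-02 m)² = 3.801e-04 m²
R_1 = (1.64×10^-8)(2970)/(3.801e-04) = 0.1281 Ω
Seg 2: A = πr² = π(1.3900e-02 m)² = 6.070e-04 m²
R_2 = (2.69×10^-8)(2590)/(6.070e-04) = 0.1148 Ω
Seg 3: A = π(d/2)² = π(8.2000e-03 m)² = 2.112e-04 m²
R_3 = (1.64×10^-8)(593)/(2.112e-04) = 0.04604 Ω
R_total = R_1 + R_2 + R_3 = 0.289 Ω

0.289 Ω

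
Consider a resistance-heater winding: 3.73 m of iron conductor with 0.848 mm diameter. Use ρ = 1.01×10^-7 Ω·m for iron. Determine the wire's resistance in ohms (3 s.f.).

A = π(d/2)² = π(4.2400e-04 m)² = 5.648e-07 m²
R = ρL/A = (1.01×10^-7)(3.73 m)/(5.648e-07 m²) = 0.667 Ω

0.667 Ω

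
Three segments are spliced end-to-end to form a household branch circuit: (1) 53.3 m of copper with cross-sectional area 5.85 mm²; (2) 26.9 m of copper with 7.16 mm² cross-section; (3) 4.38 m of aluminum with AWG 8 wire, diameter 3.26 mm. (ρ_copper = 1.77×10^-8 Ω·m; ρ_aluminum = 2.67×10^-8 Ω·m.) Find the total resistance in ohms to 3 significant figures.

0.242 Ω

Seg 1: A = 5.85 mm² = 5.850e-06 m²
R_1 = (1.77×10^-8)(53.3)/(5.850e-06) = 0.1613 Ω
Seg 2: A = 7.16 mm² = 7.160e-06 m²
R_2 = (1.77×10^-8)(26.9)/(7.160e-06) = 0.0665 Ω
Seg 3: A = π(3.26/2 mm)² = π(1.6300e-03 m)² = 8.347e-06 m²
R_3 = (2.67×10^-8)(4.38)/(8.347e-06) = 0.01401 Ω
R_total = R_1 + R_2 + R_3 = 0.242 Ω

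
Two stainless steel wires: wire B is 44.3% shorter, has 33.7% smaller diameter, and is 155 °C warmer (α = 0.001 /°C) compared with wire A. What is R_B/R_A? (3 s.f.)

1.46

R ∝ ρL/d² with ρ ∝ (1+αΔT), so R_B/R_A = (1 − 44.3/100) × (1 − 33.7/100)⁻² × (1 + 0.001×155)
= 0.557 × 2.275 × 1.155 = 1.46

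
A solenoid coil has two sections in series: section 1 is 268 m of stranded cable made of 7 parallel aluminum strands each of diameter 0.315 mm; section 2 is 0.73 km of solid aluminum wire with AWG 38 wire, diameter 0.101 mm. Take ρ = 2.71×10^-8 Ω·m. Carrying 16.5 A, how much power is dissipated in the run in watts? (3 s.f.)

Section 1: A_strand = π(1.5750e-04)² = 7.793e-08 m²; R₁ = ρL/(N·A_s) = (2.71×10^-8)(268)/(7×7.793e-08) = 13.31 Ω
Section 2: A = π(0.101/2 mm)² = π(5.0500e-05 m)² = 8.012e-09 m²
R₂ = (2.71×10^-8)(730)/(8.012e-09) = 2469 Ω
R = R₁ + R₂ = 2483 Ω
P = I²R = (16.5)² × 2483 = 6.76×10^5 W

6.76×10^5 W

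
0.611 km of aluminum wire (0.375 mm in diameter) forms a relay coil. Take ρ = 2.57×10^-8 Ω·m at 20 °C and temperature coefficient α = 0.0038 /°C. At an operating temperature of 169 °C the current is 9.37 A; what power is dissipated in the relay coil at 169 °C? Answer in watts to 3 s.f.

19600 W

A = π(d/2)² = π(1.8750e-04 m)² = 1.104e-07 m²
R₍20₎ = ρL/A = (2.57×10^-8)(611)/(1.104e-07) = 142.2 Ω
R₍169₎ = R₍20₎(1 + αΔT) = 142.2 × (1 + 0.0038×149) = 222.7 Ω
P = I²R = (9.37)² × 222.7 = 19600 W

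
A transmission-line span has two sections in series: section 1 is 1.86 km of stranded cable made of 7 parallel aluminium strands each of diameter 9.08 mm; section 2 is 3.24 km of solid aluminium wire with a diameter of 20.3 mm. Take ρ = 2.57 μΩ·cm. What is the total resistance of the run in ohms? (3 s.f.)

0.363 Ω

ρ = 2.57 μΩ·cm = 2.57×10^-8 Ω·m
Section 1: A_strand = π(4.5400e-03)² = 6.475e-05 m²; R₁ = ρL/(N·A_s) = (2.57×10^-8)(1860)/(7×6.475e-05) = 0.1055 Ω
Section 2: A = π(d/2)² = π(1.0150e-02 m)² = 3.237e-04 m²
R₂ = (2.57×10^-8)(3240)/(3.237e-04) = 0.2573 Ω
R = R₁ + R₂ = 0.363 Ω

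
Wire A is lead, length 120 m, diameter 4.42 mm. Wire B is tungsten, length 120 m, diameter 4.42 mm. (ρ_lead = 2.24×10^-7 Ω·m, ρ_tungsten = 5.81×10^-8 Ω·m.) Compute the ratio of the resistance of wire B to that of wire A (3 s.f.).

0.259

R ∝ ρL/d², so R_B/R_A = (ρ_B/ρ_A)
= (5.81×10^-8/2.24×10^-7) = 0.259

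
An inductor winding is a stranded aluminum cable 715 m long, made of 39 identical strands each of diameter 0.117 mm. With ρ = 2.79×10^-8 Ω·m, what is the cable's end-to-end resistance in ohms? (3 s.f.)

A_strand = π(5.8500e-05 m)² = 1.075e-08 m²
R_strand = ρL/A = (2.79×10^-8)(715)/(1.075e-08) = 1855 Ω
R_total = R_strand/N = 1855/39 = 47.6 Ω

47.6 Ω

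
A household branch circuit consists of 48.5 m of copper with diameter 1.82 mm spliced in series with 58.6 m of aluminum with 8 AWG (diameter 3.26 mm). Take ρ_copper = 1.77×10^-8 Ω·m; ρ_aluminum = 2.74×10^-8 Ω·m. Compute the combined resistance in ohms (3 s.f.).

Segment 1: A = π(d/2)² = π(9.1000e-04 m)² = 2.602e-06 m²
R₁ = ρL/A = (1.77×10^-8)(48.5)/(2.602e-06) = 0.33 Ω
Segment 2: A = π(3.26/2 mm)² = π(1.6300e-03 m)² = 8.347e-06 m²
R₂ = (2.74×10^-8)(58.6)/(8.347e-06) = 0.1924 Ω
R = R₁ + R₂ = 0.522 Ω

0.522 Ω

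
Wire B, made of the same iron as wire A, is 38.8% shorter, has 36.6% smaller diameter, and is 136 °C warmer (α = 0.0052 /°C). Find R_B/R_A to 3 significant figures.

R ∝ ρL/d² with ρ ∝ (1+αΔT), so R_B/R_A = (1 − 38.8/100) × (1 − 36.6/100)⁻² × (1 + 0.0052×136)
= 0.612 × 2.488 × 1.707 = 2.60

2.60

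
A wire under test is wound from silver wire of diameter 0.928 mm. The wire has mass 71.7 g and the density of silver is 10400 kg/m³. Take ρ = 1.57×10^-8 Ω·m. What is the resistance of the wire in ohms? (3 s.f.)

0.237 Ω

A = π(d/2)² = π(4.6400e-04 m)² = 6.7637e-07 m²
L = m/(density·A) = 0.0717/(10400×6.7637e-07) = 10.19 m
R = ρL/A = (1.57×10^-8)(10.19)/(6.7637e-07) = 0.237 Ω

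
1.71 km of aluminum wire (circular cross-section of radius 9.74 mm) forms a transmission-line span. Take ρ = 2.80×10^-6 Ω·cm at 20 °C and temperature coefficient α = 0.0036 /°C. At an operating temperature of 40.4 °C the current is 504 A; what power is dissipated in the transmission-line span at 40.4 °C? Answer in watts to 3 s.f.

43800 W

ρ = 2.80×10^-6 Ω·cm = 2.80×10^-8 Ω·m
A = πr² = π(9.7400e-03 m)² = 2.980e-04 m²
R₍20₎ = ρL/A = (2.80×10^-8)(1710)/(2.980e-04) = 0.1607 Ω
R₍40.4₎ = R₍20₎(1 + αΔT) = 0.1607 × (1 + 0.0036×20.4) = 0.1725 Ω
P = I²R = (504)² × 0.1725 = 43800 W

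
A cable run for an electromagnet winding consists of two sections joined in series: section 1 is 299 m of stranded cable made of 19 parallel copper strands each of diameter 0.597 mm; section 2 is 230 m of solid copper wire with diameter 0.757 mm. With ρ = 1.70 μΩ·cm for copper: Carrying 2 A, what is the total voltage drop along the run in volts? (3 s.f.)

19.3 V

ρ = 1.70 μΩ·cm = 1.70×10^-8 Ω·m
Section 1: A_strand = π(2.9850e-04)² = 2.799e-07 m²; R₁ = ρL/(N·A_s) = (1.70×10^-8)(299)/(19×2.799e-07) = 0.9557 Ω
Section 2: A = π(d/2)² = π(3.7850e-04 m)² = 4.501e-07 m²
R₂ = (1.70×10^-8)(230)/(4.501e-07) = 8.688 Ω
R = R₁ + R₂ = 9.643 Ω
V = IR = 2 × 9.643 = 19.3 V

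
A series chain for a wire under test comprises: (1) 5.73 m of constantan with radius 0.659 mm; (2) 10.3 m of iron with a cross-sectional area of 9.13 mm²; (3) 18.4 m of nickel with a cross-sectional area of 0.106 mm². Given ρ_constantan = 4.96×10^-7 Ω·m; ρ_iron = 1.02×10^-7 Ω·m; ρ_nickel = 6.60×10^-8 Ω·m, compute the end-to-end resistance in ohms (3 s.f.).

Seg 1: A = πr² = π(6.5900e-04 m)² = 1.364e-06 m²
R_1 = (4.96×10^-7)(5.73)/(1.364e-06) = 2.083 Ω
Seg 2: A = 9.13 mm² = 9.130e-06 m²
R_2 = (1.02×10^-7)(10.3)/(9.130e-06) = 0.1151 Ω
Seg 3: A = 0.106 mm² = 1.060e-07 m²
R_3 = (6.60×10^-8)(18.4)/(1.060e-07) = 11.46 Ω
R_total = R_1 + R_2 + R_3 = 13.7 Ω

13.7 Ω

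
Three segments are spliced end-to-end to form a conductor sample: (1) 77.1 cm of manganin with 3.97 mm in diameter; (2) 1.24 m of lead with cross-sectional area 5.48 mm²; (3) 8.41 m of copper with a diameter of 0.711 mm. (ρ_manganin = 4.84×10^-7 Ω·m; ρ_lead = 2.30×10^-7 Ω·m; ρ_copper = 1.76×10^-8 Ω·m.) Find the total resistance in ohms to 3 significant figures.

0.455 Ω

Seg 1: A = π(d/2)² = π(1.9850e-03 m)² = 1.238e-05 m²
R_1 = (4.84×10^-7)(0.771)/(1.238e-05) = 0.03015 Ω
Seg 2: A = 5.48 mm² = 5.480e-06 m²
R_2 = (2.30×10^-7)(1.24)/(5.480e-06) = 0.05204 Ω
Seg 3: A = π(d/2)² = π(3.5550e-04 m)² = 3.970e-07 m²
R_3 = (1.76×10^-8)(8.41)/(3.970e-07) = 0.3728 Ω
R_total = R_1 + R_2 + R_3 = 0.455 Ω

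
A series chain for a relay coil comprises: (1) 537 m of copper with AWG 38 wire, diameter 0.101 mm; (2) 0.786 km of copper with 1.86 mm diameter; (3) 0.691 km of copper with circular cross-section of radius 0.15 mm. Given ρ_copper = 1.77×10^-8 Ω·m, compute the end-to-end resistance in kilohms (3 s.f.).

1.36 kΩ

Seg 1: A = π(0.101/2 mm)² = π(5.0500e-05 m)² = 8.012e-09 m²
R_1 = (1.77×10^-8)(537)/(8.012e-09) = 1186 Ω
Seg 2: A = π(d/2)² = π(9.3000e-04 m)² = 2.717e-06 m²
R_2 = (1.77×10^-8)(786)/(2.717e-06) = 5.12 Ω
Seg 3: A = πr² = π(1.5000e-04 m)² = 7.069e-08 m²
R_3 = (1.77×10^-8)(691)/(7.069e-08) = 173 Ω
R_total = R_1 + R_2 + R_3 = 1.36 kΩ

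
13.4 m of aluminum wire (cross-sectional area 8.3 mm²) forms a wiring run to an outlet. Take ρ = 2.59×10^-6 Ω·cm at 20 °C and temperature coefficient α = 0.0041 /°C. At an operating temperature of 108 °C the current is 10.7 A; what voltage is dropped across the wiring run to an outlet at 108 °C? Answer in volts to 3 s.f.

ρ = 2.59×10^-6 Ω·cm = 2.59×10^-8 Ω·m
A = 8.3 mm² = 8.300e-06 m²
R₍20₎ = ρL/A = (2.59×10^-8)(13.4)/(8.300e-06) = 0.04181 Ω
R₍108₎ = R₍20₎(1 + αΔT) = 0.04181 × (1 + 0.0041×88) = 0.0569 Ω
V = IR = 10.7 × 0.0569 = 0.609 V

0.609 V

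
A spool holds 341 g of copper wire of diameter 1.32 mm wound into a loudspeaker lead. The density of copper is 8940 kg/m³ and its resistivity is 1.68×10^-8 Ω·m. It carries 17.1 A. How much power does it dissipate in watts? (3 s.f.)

100 W

A = π(d/2)² = π(6.6000e-04 m)² = 1.3685e-06 m²
L = m/(density·A) = 0.341/(8940×1.3685e-06) = 27.87 m
R = ρL/A = (1.68×10^-8)(27.87)/(1.3685e-06) = 0.3422 Ω
P = I²R = (17.1)² × 0.3422 = 100 W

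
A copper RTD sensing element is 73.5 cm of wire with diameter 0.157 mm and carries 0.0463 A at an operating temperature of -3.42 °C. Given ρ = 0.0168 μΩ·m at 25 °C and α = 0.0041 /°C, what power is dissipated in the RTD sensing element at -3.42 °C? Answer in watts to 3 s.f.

ρ = 0.0168 μΩ·m = 1.68×10^-8 Ω·m
A = π(d/2)² = π(7.8500e-05 m)² = 1.936e-08 m²
R₍25₎ = ρL/A = (1.68×10^-8)(0.735)/(1.936e-08) = 0.6378 Ω
R₍-3.42₎ = R₍25₎(1 + αΔT) = 0.6378 × (1 + 0.0041×-28.4) = 0.5635 Ω
P = I²R = (0.0463)² × 0.5635 = 0.00121 W

0.00121 W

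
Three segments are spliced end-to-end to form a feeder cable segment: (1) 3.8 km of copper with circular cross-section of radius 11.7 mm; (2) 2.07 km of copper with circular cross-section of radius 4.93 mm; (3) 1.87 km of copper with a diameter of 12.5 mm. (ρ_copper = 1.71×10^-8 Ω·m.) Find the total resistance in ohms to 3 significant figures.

0.875 Ω

Seg 1: A = πr² = π(1.1700e-02 m)² = 4.301e-04 m²
R_1 = (1.71×10^-8)(3800)/(4.301e-04) = 0.1511 Ω
Seg 2: A = πr² = π(4.9300e-03 m)² = 7.636e-05 m²
R_2 = (1.71×10^-8)(2070)/(7.636e-05) = 0.4636 Ω
Seg 3: A = π(d/2)² = π(6.2500e-03 m)² = 1.227e-04 m²
R_3 = (1.71×10^-8)(1870)/(1.227e-04) = 0.2606 Ω
R_total = R_1 + R_2 + R_3 = 0.875 Ω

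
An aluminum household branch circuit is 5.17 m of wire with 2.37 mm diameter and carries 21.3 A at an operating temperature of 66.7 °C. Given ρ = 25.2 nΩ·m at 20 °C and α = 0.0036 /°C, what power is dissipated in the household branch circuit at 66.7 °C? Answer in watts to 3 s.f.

15.7 W

ρ = 25.2 nΩ·m = 2.52×10^-8 Ω·m
A = π(d/2)² = π(1.1850e-03 m)² = 4.412e-06 m²
R₍20₎ = ρL/A = (2.52×10^-8)(5.17)/(4.412e-06) = 0.02953 Ω
R₍66.7₎ = R₍20₎(1 + αΔT) = 0.02953 × (1 + 0.0036×46.7) = 0.0345 Ω
P = I²R = (21.3)² × 0.0345 = 15.7 W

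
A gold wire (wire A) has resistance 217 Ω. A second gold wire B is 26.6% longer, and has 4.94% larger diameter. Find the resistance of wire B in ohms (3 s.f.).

249 Ω

R ∝ L/d², so R_B/R_A = (1 + 26.6/100) × (1 + 4.94/100)⁻²
= 1.266 × 0.9081 = 1.15
R_B = 1.15 × 217 = 249 Ω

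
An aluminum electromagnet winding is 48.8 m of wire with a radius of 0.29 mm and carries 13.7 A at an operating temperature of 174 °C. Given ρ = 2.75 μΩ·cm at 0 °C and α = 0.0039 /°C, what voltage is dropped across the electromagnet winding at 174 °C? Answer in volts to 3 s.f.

117 V

ρ = 2.75 μΩ·cm = 2.75×10^-8 Ω·m
A = πr² = π(2.9000e-04 m)² = 2.642e-07 m²
R₍0₎ = ρL/A = (2.75×10^-8)(48.8)/(2.642e-07) = 5.079 Ω
R₍174₎ = R₍0₎(1 + αΔT) = 5.079 × (1 + 0.0039×174) = 8.526 Ω
V = IR = 13.7 × 8.526 = 117 V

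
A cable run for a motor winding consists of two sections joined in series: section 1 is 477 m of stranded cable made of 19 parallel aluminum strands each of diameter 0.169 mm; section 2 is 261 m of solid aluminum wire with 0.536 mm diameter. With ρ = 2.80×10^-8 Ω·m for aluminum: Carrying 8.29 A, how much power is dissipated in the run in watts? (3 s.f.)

Section 1: A_strand = π(8.4500e-05)² = 2.243e-08 m²; R₁ = ρL/(N·A_s) = (2.80×10^-8)(477)/(19×2.243e-08) = 31.34 Ω
Section 2: A = π(d/2)² = π(2.6800e-04 m)² = 2.256e-07 m²
R₂ = (2.80×10^-8)(261)/(2.256e-07) = 32.39 Ω
R = R₁ + R₂ = 63.72 Ω
P = I²R = (8.29)² × 63.72 = 4380 W

4380 W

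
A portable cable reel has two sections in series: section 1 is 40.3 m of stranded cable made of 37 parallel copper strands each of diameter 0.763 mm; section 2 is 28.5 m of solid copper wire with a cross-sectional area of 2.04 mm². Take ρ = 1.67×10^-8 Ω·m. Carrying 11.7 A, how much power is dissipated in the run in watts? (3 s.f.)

Section 1: A_strand = π(3.8150e-04)² = 4.572e-07 m²; R₁ = ρL/(N·A_s) = (1.67×10^-8)(40.3)/(37×4.572e-07) = 0.03978 Ω
Section 2: A = 2.04 mm² = 2.040e-06 m²
R₂ = (1.67×10^-8)(28.5)/(2.040e-06) = 0.2333 Ω
R = R₁ + R₂ = 0.2731 Ω
P = I²R = (11.7)² × 0.2731 = 37.4 W

37.4 W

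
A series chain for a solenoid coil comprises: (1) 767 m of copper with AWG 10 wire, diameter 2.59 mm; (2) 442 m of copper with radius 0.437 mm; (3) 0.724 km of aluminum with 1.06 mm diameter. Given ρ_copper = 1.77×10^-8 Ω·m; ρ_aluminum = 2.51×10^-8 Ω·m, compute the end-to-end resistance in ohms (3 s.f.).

36.2 Ω

Seg 1: A = π(2.59/2 mm)² = π(1.2950e-03 m)² = 5.269e-06 m²
R_1 = (1.77×10^-8)(767)/(5.269e-06) = 2.577 Ω
Seg 2: A = πr² = π(4.3700e-04 m)² = 5.999e-07 m²
R_2 = (1.77×10^-8)(442)/(5.999e-07) = 13.04 Ω
Seg 3: A = π(d/2)² = π(5.3000e-04 m)² = 8.825e-07 m²
R_3 = (2.51×10^-8)(724)/(8.825e-07) = 20.59 Ω
R_total = R_1 + R_2 + R_3 = 36.2 Ω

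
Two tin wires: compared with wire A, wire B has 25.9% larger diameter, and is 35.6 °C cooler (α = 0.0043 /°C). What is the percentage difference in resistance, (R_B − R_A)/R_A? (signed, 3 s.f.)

-46.6%

R ∝ ρL/d² with ρ ∝ (1+αΔT), so R_B/R_A = (1 + 25.9/100)⁻² × (1 − 0.0043×35.6)
= 0.6309 × 0.8469 = 0.5343
(R_B − R_A)/R_A = 0.5343 − 1 = -46.6%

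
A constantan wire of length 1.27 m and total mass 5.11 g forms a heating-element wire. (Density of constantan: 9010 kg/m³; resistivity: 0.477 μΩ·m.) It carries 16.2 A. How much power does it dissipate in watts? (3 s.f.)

ρ = 0.477 μΩ·m = 4.77×10^-7 Ω·m
A = m/(density·L) = 0.00511/(9010×1.27) = 4.4657e-07 m²
R = ρL/A = (4.77×10^-7)(1.27)/(4.4657e-07) = 1.357 Ω
P = I²R = (16.2)² × 1.357 = 356 W

356 W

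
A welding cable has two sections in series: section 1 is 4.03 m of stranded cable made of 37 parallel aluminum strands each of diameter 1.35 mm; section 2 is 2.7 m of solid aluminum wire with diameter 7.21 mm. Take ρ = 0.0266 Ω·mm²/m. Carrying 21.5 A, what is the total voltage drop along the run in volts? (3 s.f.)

ρ = 0.0266 Ω·mm²/m = 2.66×10^-8 Ω·m
Section 1: A_strand = π(6.7500e-04)² = 1.431e-06 m²; R₁ = ρL/(N·A_s) = (2.66×10^-8)(4.03)/(37×1.431e-06) = 0.002024 Ω
Section 2: A = π(d/2)² = π(3.6050e-03 m)² = 4.083e-05 m²
R₂ = (2.66×10^-8)(2.7)/(4.083e-05) = 0.001759 Ω
R = R₁ + R₂ = 0.003783 Ω
V = IR = 21.5 × 0.003783 = 0.0813 V

0.0813 V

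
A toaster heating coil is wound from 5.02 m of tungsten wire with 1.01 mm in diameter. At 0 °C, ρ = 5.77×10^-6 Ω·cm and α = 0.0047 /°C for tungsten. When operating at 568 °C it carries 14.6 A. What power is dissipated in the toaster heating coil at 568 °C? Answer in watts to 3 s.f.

ρ = 5.77×10^-6 Ω·cm = 5.77×10^-8 Ω·m
A = π(d/2)² = π(5.0500e-04 m)² = 8.012e-07 m²
R₍0₎ = ρL/A = (5.77×10^-8)(5.02)/(8.012e-07) = 0.3615 Ω
R₍568₎ = R₍0₎(1 + αΔT) = 0.3615 × (1 + 0.0047×568) = 1.327 Ω
P = I²R = (14.6)² × 1.327 = 283 W

283 W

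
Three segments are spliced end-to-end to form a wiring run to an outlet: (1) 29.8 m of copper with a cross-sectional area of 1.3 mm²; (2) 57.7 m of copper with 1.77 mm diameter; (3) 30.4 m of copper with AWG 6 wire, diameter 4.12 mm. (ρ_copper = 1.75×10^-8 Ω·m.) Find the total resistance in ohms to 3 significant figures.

0.851 Ω

Seg 1: A = 1.3 mm² = 1.300e-06 m²
R_1 = (1.75×10^-8)(29.8)/(1.300e-06) = 0.4012 Ω
Seg 2: A = π(d/2)² = π(8.8500e-04 m)² = 2.461e-06 m²
R_2 = (1.75×10^-8)(57.7)/(2.461e-06) = 0.4104 Ω
Seg 3: A = π(4.12/2 mm)² = π(2.0600e-03 m)² = 1.333e-05 m²
R_3 = (1.75×10^-8)(30.4)/(1.333e-05) = 0.03991 Ω
R_total = R_1 + R_2 + R_3 = 0.851 Ω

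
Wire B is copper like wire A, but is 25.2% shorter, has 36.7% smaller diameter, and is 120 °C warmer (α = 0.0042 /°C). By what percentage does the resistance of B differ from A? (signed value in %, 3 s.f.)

181%

R ∝ ρL/d² with ρ ∝ (1+αΔT), so R_B/R_A = (1 − 25.2/100) × (1 − 36.7/100)⁻² × (1 + 0.0042×120)
= 0.748 × 2.496 × 1.504 = 2.808
(R_B − R_A)/R_A = 2.808 − 1 = 181%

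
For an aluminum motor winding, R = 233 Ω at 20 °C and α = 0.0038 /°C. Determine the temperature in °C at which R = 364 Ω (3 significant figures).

168 °C

R = R₀(1 + α(T − T₀)) ⇒ T = T₀ + (R/R₀ − 1)/α
T = 20 + (364/233 − 1)/0.0038 = 20 + (0.5622)/0.0038 = 168 °C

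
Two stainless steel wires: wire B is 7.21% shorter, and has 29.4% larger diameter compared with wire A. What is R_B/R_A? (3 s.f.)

0.554

R ∝ L/d², so R_B/R_A = (1 − 7.21/100) × (1 + 29.4/100)⁻²
= 0.9279 × 0.5972 = 0.554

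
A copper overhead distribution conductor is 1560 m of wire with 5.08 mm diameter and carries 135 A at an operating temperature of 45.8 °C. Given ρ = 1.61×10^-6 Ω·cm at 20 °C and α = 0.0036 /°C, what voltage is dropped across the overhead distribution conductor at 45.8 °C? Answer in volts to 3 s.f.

183 V

ρ = 1.61×10^-6 Ω·cm = 1.61×10^-8 Ω·m
A = π(d/2)² = π(2.5400e-03 m)² = 2.027e-05 m²
R₍20₎ = ρL/A = (1.61×10^-8)(1560)/(2.027e-05) = 1.239 Ω
R₍45.8₎ = R₍20₎(1 + αΔT) = 1.239 × (1 + 0.0036×25.8) = 1.354 Ω
V = IR = 135 × 1.354 = 183 V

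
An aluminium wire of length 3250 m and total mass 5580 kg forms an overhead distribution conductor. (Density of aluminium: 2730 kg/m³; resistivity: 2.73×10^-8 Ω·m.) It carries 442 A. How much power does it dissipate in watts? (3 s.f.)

A = m/(density·L) = 5580/(2730×3250) = 6.2891e-04 m²
R = ρL/A = (2.73×10^-8)(3250)/(6.2891e-04) = 0.1411 Ω
P = I²R = (442)² × 0.1411 = 27600 W

27600 W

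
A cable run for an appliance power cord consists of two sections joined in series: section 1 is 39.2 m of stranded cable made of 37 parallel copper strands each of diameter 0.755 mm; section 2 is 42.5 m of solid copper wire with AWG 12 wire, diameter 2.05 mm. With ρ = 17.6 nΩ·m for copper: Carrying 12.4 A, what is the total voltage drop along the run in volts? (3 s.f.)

ρ = 17.6 nΩ·m = 1.76×10^-8 Ω·m
Section 1: A_strand = π(3.7750e-04)² = 4.477e-07 m²; R₁ = ρL/(N·A_s) = (1.76×10^-8)(39.2)/(37×4.477e-07) = 0.04165 Ω
Section 2: A = π(2.05/2 mm)² = π(1.0250e-03 m)² = 3.301e-06 m²
R₂ = (1.76×10^-8)(42.5)/(3.301e-06) = 0.2266 Ω
R = R₁ + R₂ = 0.2683 Ω
V = IR = 12.4 × 0.2683 = 3.33 V

3.33 V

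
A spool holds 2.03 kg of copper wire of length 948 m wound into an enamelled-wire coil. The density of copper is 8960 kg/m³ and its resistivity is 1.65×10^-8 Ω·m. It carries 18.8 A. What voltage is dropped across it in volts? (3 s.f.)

1230 V

A = m/(density·L) = 2.03/(8960×948) = 2.3899e-07 m²
R = ρL/A = (1.65×10^-8)(948)/(2.3899e-07) = 65.45 Ω
V = IR = 18.8 × 65.45 = 1230 V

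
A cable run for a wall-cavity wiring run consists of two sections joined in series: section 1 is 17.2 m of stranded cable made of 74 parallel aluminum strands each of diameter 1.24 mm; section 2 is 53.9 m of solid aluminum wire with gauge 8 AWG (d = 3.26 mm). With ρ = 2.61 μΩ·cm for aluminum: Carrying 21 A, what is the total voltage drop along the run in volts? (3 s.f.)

ρ = 2.61 μΩ·cm = 2.61×10^-8 Ω·m
Section 1: A_strand = π(6.2000e-04)² = 1.208e-06 m²; R₁ = ρL/(N·A_s) = (2.61×10^-8)(17.2)/(74×1.208e-06) = 0.005023 Ω
Section 2: A = π(3.26/2 mm)² = π(1.6300e-03 m)² = 8.347e-06 m²
R₂ = (2.61×10^-8)(53.9)/(8.347e-06) = 0.1685 Ω
R = R₁ + R₂ = 0.1736 Ω
V = IR = 21 × 0.1736 = 3.64 V

3.64 V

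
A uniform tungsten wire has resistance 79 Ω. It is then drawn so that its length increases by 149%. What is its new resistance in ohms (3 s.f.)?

k = 1 + 149/100 = 2.49; volume constant ⇒ A' = A/k, so R' = k²R.
R' = 6.2 × 79 = 490 Ω

490 Ω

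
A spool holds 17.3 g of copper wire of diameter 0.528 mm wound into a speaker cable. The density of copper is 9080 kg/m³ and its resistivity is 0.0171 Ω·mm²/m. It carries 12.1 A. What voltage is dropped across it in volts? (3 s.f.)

8.22 V

ρ = 0.0171 Ω·mm²/m = 1.71×10^-8 Ω·m
A = π(d/2)² = π(2.6400e-04 m)² = 2.1896e-07 m²
L = m/(density·A) = 0.0173/(9080×2.1896e-07) = 8.702 m
R = ρL/A = (1.71×10^-8)(8.702)/(2.1896e-07) = 0.6796 Ω
V = IR = 12.1 × 0.6796 = 8.22 V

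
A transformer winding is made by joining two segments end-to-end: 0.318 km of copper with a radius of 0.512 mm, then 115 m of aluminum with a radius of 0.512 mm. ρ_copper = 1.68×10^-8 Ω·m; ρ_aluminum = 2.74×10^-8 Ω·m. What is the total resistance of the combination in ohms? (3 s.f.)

Segment 1: A = πr² = π(5.1200e-04 m)² = 8.235e-07 m²
R₁ = ρL/A = (1.68×10^-8)(318)/(8.235e-07) = 6.487 Ω
R₂ = (2.74×10^-8)(115)/(8.235e-07) = 3.826 Ω
R = R₁ + R₂ = 10.3 Ω

10.3 Ω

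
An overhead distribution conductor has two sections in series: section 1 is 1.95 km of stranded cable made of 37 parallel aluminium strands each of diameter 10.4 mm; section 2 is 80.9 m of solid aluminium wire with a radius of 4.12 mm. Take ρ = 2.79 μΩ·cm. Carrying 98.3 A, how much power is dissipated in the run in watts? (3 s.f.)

ρ = 2.79 μΩ·cm = 2.79×10^-8 Ω·m
Section 1: A_strand = π(5.2000e-03)² = 8.495e-05 m²; R₁ = ρL/(N·A_s) = (2.79×10^-8)(1950)/(37×8.495e-05) = 0.01731 Ω
Section 2: A = πr² = π(4.1200e-03 m)² = 5.333e-05 m²
R₂ = (2.79×10^-8)(80.9)/(5.333e-05) = 0.04233 Ω
R = R₁ + R₂ = 0.05964 Ω
P = I²R = (98.3)² × 0.05964 = 576 W

576 W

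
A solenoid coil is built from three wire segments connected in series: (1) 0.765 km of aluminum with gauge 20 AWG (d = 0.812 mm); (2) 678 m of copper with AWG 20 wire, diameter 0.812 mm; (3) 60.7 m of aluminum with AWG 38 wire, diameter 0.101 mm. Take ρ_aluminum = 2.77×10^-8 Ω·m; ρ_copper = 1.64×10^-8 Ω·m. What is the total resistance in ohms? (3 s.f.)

Seg 1: A = π(0.812/2 mm)² = π(4.0600e-04 m)² = 5.178e-07 m²
R_1 = (2.77×10^-8)(765)/(5.178e-07) = 40.92 Ω
Seg 2: A = π(0.812/2 mm)² = π(4.0600e-04 m)² = 5.178e-07 m²
R_2 = (1.64×10^-8)(678)/(5.178e-07) = 21.47 Ω
Seg 3: A = π(0.101/2 mm)² = π(5.0500e-05 m)² = 8.012e-09 m²
R_3 = (2.77×10^-8)(60.7)/(8.012e-09) = 209.9 Ω
R_total = R_1 + R_2 + R_3 = 272 Ω

272 Ω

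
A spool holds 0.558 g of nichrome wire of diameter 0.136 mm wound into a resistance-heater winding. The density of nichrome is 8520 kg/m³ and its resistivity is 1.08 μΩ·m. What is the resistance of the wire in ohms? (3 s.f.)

335 Ω

ρ = 1.08 μΩ·m = 1.08×10^-6 Ω·m
A = π(d/2)² = π(6.8000e-05 m)² = 1.4527e-08 m²
L = m/(density·A) = 5.580×10^-4/(8520×1.4527e-08) = 4.508 m
R = ρL/A = (1.08×10^-6)(4.508)/(1.4527e-08) = 335 Ω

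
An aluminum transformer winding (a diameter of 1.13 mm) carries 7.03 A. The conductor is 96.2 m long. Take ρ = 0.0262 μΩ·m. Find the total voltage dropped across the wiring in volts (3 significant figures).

ρ = 0.0262 μΩ·m = 2.62×10^-8 Ω·m
A = π(d/2)² = π(5.6500e-04 m)² = 1.003e-06 m²
R = ρL/A = (2.62×10^-8)(96.2)/(1.003e-06) = 2.513 Ω
V = IR = 7.03 × 2.513 = 17.7 V

17.7 V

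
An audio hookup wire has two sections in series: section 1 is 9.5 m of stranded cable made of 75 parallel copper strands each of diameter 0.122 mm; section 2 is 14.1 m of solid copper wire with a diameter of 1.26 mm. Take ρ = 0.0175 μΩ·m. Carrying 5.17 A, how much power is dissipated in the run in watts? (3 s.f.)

10.4 W

ρ = 0.0175 μΩ·m = 1.75×10^-8 Ω·m
Section 1: A_strand = π(6.1000e-05)² = 1.169e-08 m²; R₁ = ρL/(N·A_s) = (1.75×10^-8)(9.5)/(75×1.169e-08) = 0.1896 Ω
Section 2: A = π(d/2)² = π(6.3000e-04 m)² = 1.247e-06 m²
R₂ = (1.75×10^-8)(14.1)/(1.247e-06) = 0.1979 Ω
R = R₁ + R₂ = 0.3875 Ω
P = I²R = (5.17)² × 0.3875 = 10.4 W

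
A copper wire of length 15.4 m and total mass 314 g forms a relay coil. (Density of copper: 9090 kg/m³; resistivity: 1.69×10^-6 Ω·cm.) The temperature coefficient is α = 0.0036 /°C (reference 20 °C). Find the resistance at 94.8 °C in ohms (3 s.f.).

0.147 Ω

ρ = 1.69×10^-6 Ω·cm = 1.69×10^-8 Ω·m
A = m/(density·L) = 0.314/(9090×15.4) = 2.2431e-06 m²
R = ρL/A = (1.69×10^-8)(15.4)/(2.2431e-06) = 0.116 Ω
R(94.8 °C) = 0.116 × (1 + 0.0036×74.8) = 0.147 Ω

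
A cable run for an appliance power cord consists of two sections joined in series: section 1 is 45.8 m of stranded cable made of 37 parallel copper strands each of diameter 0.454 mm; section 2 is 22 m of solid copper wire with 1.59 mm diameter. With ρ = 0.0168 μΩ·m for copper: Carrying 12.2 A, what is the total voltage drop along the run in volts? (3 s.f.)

ρ = 0.0168 μΩ·m = 1.68×10^-8 Ω·m
Section 1: A_strand = π(2.2700e-04)² = 1.619e-07 m²; R₁ = ρL/(N·A_s) = (1.68×10^-8)(45.8)/(37×1.619e-07) = 0.1285 Ω
Section 2: A = π(d/2)² = π(7.9500e-04 m)² = 1.986e-06 m²
R₂ = (1.68×10^-8)(22)/(1.986e-06) = 0.1861 Ω
R = R₁ + R₂ = 0.3146 Ω
V = IR = 12.2 × 0.3146 = 3.84 V

3.84 V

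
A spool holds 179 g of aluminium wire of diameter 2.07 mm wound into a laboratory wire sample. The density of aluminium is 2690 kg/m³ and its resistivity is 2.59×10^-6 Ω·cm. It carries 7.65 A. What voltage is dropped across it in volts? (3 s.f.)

1.16 V

ρ = 2.59×10^-6 Ω·cm = 2.59×10^-8 Ω·m
A = π(d/2)² = π(1.0350e-03 m)² = 3.3654e-06 m²
L = m/(density·A) = 0.179/(2690×3.3654e-06) = 19.77 m
R = ρL/A = (2.59×10^-8)(19.77)/(3.3654e-06) = 0.1522 Ω
V = IR = 7.65 × 0.1522 = 1.16 V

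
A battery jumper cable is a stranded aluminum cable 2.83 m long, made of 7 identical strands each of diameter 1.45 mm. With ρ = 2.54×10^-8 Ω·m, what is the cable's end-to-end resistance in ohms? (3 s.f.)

0.00622 Ω

A_strand = π(7.2500e-04 m)² = 1.651e-06 m²
R_strand = ρL/A = (2.54×10^-8)(2.83)/(1.651e-06) = 0.04353 Ω
R_total = R_strand/N = 0.04353/7 = 0.00622 Ω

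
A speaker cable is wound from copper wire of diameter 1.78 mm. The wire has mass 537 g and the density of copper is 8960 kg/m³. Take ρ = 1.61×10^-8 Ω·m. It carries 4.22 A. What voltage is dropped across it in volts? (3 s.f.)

0.658 V

A = π(d/2)² = π(8.9000e-04 m)² = 2.4885e-06 m²
L = m/(density·A) = 0.537/(8960×2.4885e-06) = 24.08 m
R = ρL/A = (1.61×10^-8)(24.08)/(2.4885e-06) = 0.1558 Ω
V = IR = 4.22 × 0.1558 = 0.658 V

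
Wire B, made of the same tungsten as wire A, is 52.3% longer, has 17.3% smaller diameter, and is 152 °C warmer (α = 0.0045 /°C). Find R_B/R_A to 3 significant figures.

R ∝ ρL/d² with ρ ∝ (1+αΔT), so R_B/R_A = (1 + 52.3/100) × (1 − 17.3/100)⁻² × (1 + 0.0045×152)
= 1.523 × 1.462 × 1.684 = 3.75

3.75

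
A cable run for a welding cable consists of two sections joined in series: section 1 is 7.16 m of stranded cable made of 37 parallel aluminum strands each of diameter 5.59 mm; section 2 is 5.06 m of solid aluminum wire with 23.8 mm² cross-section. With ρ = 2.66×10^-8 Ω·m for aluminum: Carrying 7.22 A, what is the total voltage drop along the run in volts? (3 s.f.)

0.0423 V

Section 1: A_strand = π(2.7950e-03)² = 2.454e-05 m²; R₁ = ρL/(N·A_s) = (2.66×10^-8)(7.16)/(37×2.454e-05) = 2.097×10^-4 Ω
Section 2: A = 23.8 mm² = 2.380e-05 m²
R₂ = (2.66×10^-8)(5.06)/(2.380e-05) = 0.005655 Ω
R = R₁ + R₂ = 0.005865 Ω
V = IR = 7.22 × 0.005865 = 0.0423 V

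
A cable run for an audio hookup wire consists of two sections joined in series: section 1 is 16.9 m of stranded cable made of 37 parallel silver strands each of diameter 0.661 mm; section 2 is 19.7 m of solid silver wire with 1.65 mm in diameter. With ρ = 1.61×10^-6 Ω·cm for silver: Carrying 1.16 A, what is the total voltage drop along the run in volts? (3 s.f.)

ρ = 1.61×10^-6 Ω·cm = 1.61×10^-8 Ω·m
Section 1: A_strand = π(3.3050e-04)² = 3.432e-07 m²; R₁ = ρL/(N·A_s) = (1.61×10^-8)(16.9)/(37×3.432e-07) = 0.02143 Ω
Section 2: A = π(d/2)² = π(8.2500e-04 m)² = 2.138e-06 m²
R₂ = (1.61×10^-8)(19.7)/(2.138e-06) = 0.1483 Ω
R = R₁ + R₂ = 0.1698 Ω
V = IR = 1.16 × 0.1698 = 0.197 V

0.197 V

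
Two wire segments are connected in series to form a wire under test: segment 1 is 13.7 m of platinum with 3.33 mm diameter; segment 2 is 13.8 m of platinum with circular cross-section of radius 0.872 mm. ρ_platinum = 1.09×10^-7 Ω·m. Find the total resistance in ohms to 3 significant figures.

0.801 Ω

Segment 1: A = π(d/2)² = π(1.6650e-03 m)² = 8.709e-06 m²
R₁ = ρL/A = (1.09×10^-7)(13.7)/(8.709e-06) = 0.1715 Ω
Segment 2: A = πr² = π(8.7200e-04 m)² = 2.389e-06 m²
R₂ = (1.09×10^-7)(13.8)/(2.389e-06) = 0.6297 Ω
R = R₁ + R₂ = 0.801 Ω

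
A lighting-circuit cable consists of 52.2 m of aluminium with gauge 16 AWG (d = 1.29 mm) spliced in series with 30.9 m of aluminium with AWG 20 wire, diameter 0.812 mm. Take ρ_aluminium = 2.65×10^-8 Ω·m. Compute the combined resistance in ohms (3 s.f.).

2.64 Ω

Segment 1: A = π(1.29/2 mm)² = π(6.4500e-04 m)² = 1.307e-06 m²
R₁ = ρL/A = (2.65×10^-8)(52.2)/(1.307e-06) = 1.058 Ω
Segment 2: A = π(0.812/2 mm)² = π(4.0600e-04 m)² = 5.178e-07 m²
R₂ = (2.65×10^-8)(30.9)/(5.178e-07) = 1.581 Ω
R = R₁ + R₂ = 2.64 Ω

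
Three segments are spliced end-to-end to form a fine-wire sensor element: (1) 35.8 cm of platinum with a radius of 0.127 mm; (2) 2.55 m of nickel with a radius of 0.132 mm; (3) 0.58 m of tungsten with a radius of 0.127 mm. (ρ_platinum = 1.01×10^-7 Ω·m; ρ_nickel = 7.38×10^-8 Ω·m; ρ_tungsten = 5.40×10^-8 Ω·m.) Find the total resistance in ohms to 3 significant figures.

Seg 1: A = πr² = π(1.2700e-04 m)² = 5.067e-08 m²
R_1 = (1.01×10^-7)(0.358)/(5.067e-08) = 0.7136 Ω
Seg 2: A = πr² = π(1.3200e-04 m)² = 5.474e-08 m²
R_2 = (7.38×10^-8)(2.55)/(5.474e-08) = 3.438 Ω
Seg 3: A = πr² = π(1.2700e-04 m)² = 5.067e-08 m²
R_3 = (5.40×10^-8)(0.58)/(5.067e-08) = 0.6181 Ω
R_total = R_1 + R_2 + R_3 = 4.77 Ω

4.77 Ω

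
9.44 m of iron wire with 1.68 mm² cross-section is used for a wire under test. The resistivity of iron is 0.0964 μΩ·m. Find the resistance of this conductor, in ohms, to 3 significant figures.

ρ = 0.0964 μΩ·m = 9.64×10^-8 Ω·m
A = 1.68 mm² = 1.680e-06 m²
R = ρL/A = (9.64×10^-8)(9.44 m)/(1.680e-06 m²) = 0.542 Ω

0.542 Ω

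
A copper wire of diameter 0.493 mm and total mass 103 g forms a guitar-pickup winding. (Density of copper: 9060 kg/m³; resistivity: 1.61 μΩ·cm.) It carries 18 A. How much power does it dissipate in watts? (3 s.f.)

ρ = 1.61 μΩ·cm = 1.61×10^-8 Ω·m
A = π(d/2)² = π(2.4650e-04 m)² = 1.9089e-07 m²
L = m/(density·A) = 0.103/(9060×1.9089e-07) = 59.56 m
R = ρL/A = (1.61×10^-8)(59.56)/(1.9089e-07) = 5.023 Ω
P = I²R = (18)² × 5.023 = 1630 W

1630 W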